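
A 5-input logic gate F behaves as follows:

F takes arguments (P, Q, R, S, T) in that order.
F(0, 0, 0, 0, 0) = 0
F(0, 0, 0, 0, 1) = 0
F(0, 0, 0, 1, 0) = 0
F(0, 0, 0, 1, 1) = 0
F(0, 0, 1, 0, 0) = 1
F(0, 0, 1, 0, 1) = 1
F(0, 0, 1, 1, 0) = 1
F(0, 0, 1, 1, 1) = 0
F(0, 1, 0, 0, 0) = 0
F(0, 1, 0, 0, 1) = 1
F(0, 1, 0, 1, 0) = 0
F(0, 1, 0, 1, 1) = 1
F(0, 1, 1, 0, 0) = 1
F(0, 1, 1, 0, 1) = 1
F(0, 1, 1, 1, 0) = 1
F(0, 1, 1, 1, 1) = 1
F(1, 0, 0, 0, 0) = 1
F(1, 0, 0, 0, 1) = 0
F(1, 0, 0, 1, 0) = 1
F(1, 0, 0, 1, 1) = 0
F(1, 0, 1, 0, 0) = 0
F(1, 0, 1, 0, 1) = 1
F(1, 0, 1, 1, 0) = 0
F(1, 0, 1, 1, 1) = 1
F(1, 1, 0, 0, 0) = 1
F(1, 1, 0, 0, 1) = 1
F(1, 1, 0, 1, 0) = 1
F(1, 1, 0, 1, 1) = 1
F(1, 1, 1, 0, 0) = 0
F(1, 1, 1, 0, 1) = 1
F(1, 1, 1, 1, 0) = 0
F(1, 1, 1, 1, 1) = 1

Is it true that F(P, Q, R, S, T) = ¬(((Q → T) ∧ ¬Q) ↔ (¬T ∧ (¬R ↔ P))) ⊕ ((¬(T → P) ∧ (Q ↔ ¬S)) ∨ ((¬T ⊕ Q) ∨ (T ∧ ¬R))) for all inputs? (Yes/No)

Test each input against both F and the formula:
  P=0, Q=0, R=0, S=0, T=0: formula gives 0, F = 0 ✓
  P=0, Q=0, R=0, S=0, T=1: formula gives 0, F = 0 ✓
  P=0, Q=0, R=0, S=1, T=0: formula gives 0, F = 0 ✓
  P=0, Q=0, R=0, S=1, T=1: formula gives 0, F = 0 ✓
  … (the remaining 28 rows also agree.)
No disagreement on any input; they are logically equivalent.

Yes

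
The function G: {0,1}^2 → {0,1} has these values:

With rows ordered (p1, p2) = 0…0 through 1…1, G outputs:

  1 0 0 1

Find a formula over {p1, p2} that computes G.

G(p1, p2) = ¬(p1 ⊕ p2)

The output is 1 exactly when an even number of inputs are 1 — the complement of 2-way XOR.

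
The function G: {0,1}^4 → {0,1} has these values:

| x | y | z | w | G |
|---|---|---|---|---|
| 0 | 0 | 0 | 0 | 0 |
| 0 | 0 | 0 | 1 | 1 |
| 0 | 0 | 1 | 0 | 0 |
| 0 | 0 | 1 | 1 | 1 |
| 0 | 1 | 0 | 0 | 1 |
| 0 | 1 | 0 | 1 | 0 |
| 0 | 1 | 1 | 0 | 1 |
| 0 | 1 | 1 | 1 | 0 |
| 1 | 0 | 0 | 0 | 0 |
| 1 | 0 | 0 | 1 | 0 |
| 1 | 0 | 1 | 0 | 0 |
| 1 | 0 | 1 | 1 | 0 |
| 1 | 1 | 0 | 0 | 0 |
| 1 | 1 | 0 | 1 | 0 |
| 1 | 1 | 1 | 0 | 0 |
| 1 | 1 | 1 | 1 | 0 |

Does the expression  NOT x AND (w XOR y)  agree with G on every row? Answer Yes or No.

Yes

Test each input against both G and the formula:
  x=0, y=0, z=0, w=0: formula gives 0, G = 0 ✓
  x=0, y=0, z=0, w=1: formula gives 1, G = 1 ✓
  x=0, y=0, z=1, w=0: formula gives 0, G = 0 ✓
  x=0, y=0, z=1, w=1: formula gives 1, G = 1 ✓
  …and likewise for the remaining 12 rows.
No disagreement on any input; they are logically equivalent.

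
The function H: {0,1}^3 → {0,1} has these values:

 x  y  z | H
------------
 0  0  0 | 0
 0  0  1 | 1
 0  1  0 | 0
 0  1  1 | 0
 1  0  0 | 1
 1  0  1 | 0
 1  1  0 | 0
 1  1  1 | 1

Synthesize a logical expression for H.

The 1-rows are (0,0,1), (1,0,0), (1,1,1). Each contributes one minterm — ¬x·¬y·z; x·¬y·¬z; x·y·z — and their disjunction is a sum-of-products form of H.

H(x, y, z) = (((¬x ∧ ¬y) ∧ z) ∨ ((x ∧ ¬y) ∧ ¬z)) ∨ ((x ∧ y) ∧ z)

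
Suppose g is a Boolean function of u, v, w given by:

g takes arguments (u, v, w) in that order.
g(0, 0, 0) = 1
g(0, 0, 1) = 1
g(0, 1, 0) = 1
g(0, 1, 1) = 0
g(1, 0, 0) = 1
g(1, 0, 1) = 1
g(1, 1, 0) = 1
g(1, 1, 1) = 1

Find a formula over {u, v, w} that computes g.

Only row (0,1,1) gives 0. So g is 1 everywhere except there — the complement of the minterm ¬u·v·w.

g(u, v, w) = not ((not u and v) and w)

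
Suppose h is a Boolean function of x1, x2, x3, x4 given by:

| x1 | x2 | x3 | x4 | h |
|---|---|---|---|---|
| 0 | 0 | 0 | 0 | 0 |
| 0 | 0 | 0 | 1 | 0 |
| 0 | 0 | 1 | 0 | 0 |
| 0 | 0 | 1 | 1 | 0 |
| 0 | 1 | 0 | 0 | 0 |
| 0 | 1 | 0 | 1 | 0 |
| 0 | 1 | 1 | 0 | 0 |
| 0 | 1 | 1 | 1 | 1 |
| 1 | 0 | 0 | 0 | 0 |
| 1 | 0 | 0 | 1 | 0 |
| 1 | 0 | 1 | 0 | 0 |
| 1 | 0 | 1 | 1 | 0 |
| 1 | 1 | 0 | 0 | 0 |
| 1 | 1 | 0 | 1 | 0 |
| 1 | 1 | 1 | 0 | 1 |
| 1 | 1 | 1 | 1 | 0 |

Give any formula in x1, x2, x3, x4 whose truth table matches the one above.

h(x1, x2, x3, x4) = (((not x1 and x2) and x3) and x4) or (((x1 and x2) and x3) and not x4)

The 1-rows are (0,1,1,1), (1,1,1,0). Each contributes one minterm — ¬x1·x2·x3·x4; x1·x2·x3·¬x4 — and their disjunction is a sum-of-products form of h.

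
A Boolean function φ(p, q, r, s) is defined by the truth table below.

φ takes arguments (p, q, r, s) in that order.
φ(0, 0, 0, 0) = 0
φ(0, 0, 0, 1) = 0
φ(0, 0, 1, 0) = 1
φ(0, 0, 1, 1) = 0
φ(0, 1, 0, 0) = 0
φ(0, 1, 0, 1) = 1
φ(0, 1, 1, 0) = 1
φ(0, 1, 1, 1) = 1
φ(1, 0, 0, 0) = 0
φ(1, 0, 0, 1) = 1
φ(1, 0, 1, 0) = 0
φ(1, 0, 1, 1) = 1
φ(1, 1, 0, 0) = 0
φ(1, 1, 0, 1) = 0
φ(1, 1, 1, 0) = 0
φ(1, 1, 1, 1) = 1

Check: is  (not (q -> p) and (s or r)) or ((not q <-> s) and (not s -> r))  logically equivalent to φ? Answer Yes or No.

Check the formula against φ row by row:
  p=0, q=0, r=0, s=0: formula gives 0, φ = 0 ✓
  p=0, q=0, r=0, s=1: formula gives 1, but φ = 0 ✗
A single disagreement suffices: at (0,0,0,1) they differ, so the formula does not compute φ.

No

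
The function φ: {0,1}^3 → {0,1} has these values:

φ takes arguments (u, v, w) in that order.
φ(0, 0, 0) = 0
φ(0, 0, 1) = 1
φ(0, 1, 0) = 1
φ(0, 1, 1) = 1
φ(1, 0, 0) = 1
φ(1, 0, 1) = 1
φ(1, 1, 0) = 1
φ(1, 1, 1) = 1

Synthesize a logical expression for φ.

The output is 1 whenever at least one input is 1 — the OR of all inputs.

φ(u, v, w) = (u ∨ v) ∨ w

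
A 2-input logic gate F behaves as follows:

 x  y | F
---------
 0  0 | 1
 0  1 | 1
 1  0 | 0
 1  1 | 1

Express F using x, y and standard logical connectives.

This is x → y (false only at 1,0).

F(x, y) = x IMPLIES y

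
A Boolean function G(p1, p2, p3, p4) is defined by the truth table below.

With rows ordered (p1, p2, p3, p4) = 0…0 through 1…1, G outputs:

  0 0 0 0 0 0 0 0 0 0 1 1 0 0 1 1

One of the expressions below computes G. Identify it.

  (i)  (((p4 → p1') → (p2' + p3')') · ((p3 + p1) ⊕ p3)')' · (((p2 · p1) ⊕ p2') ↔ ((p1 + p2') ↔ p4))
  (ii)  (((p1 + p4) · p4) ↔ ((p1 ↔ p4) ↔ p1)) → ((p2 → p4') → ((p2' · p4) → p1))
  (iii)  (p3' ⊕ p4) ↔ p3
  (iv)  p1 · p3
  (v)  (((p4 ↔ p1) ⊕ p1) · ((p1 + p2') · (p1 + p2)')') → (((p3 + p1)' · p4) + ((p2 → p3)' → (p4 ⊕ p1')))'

iv

(i) disagrees with G on (0,0,0,1) (formula → 1, table → 0); rule it out.
(ii) disagrees with G on (0,0,0,0) (formula → 1, table → 0); rule it out.
(iii) disagrees with G on (0,0,0,1) (formula → 1, table → 0); rule it out.
(v) disagrees with G on (0,0,0,0) (formula → 1, table → 0); rule it out.
That leaves (iv). Evaluating it on every row reproduces the table of G exactly.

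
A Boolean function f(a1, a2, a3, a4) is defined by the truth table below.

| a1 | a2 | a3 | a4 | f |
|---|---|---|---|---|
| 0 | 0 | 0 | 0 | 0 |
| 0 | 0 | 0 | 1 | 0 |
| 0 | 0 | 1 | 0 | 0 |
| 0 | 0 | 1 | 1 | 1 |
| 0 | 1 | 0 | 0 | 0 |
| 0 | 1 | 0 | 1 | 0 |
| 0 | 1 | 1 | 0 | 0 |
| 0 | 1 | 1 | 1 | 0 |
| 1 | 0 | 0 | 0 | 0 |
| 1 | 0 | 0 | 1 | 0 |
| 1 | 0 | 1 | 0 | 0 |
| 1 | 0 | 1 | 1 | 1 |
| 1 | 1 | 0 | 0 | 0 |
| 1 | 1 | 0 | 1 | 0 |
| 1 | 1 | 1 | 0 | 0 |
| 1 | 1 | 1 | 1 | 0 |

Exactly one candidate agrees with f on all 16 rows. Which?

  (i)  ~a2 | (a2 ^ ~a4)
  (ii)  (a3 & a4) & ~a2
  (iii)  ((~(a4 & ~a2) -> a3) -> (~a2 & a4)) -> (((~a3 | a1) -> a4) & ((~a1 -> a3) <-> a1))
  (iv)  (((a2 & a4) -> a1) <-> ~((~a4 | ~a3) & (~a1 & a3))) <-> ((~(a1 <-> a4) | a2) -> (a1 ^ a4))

(i): at (0,0,0,0) it gives 1, but f = 0 — eliminated.
(iii): at (0,0,0,1) it gives 1, but f = 0 — eliminated.
(iv): at (0,0,0,0) it gives 1, but f = 0 — eliminated.
(ii) is the remaining candidate, and it agrees with f on all 16 inputs.

ii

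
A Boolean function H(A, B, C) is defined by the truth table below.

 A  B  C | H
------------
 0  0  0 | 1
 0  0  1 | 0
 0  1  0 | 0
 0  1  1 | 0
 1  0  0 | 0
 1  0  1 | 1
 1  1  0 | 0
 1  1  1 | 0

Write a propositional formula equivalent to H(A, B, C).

H=1 on 2 inputs: (0,0,0), (1,0,1). Reading each as a conjunction of literals (¬A·¬B·¬C, A·¬B·C) and taking the OR gives the canonical DNF.

H(A, B, C) = ((¬A ∧ ¬B) ∧ ¬C) ∨ ((A ∧ ¬B) ∧ C)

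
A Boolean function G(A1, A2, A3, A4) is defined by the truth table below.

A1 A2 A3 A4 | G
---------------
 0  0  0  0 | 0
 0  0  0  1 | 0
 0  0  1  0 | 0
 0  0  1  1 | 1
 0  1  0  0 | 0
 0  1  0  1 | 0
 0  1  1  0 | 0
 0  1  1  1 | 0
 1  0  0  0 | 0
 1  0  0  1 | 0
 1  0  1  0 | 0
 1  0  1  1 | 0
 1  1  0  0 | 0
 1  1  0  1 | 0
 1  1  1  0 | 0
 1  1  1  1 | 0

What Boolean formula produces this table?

G(A1, A2, A3, A4) = ((~A1 & ~A2) & A3) & A4

Only row (0,0,1,1) gives 1. That row's minterm ¬A1·¬A2·A3·A4 is G directly.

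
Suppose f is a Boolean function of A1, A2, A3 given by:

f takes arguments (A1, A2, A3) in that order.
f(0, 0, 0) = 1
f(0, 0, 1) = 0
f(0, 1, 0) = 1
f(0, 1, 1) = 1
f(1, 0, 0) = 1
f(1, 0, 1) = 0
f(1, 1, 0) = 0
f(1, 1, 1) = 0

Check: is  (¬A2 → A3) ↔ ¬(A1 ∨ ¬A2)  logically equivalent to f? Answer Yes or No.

Yes

Test each input against both f and the formula:
  A1=0, A2=0, A3=0: formula gives 1, f = 1 ✓
  A1=0, A2=0, A3=1: formula gives 0, f = 0 ✓
  A1=0, A2=1, A3=0: formula gives 1, f = 1 ✓
  A1=0, A2=1, A3=1: formula gives 1, f = 1 ✓
  A1=1, A2=0, A3=0: formula gives 1, f = 1 ✓
  …and likewise for the remaining 3 rows.
Every row agrees, so the formula is equivalent.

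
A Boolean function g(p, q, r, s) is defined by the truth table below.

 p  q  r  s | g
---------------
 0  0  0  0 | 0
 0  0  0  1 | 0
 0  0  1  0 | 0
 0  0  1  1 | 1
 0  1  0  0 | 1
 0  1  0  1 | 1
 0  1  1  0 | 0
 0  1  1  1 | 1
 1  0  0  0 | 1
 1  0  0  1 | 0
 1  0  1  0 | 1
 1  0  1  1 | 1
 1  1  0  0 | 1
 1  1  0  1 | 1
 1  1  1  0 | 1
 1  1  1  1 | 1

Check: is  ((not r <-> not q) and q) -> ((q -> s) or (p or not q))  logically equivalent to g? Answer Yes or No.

No

Evaluate ((not r <-> not q) and q) -> ((q -> s) or (p or not q)) on each row and compare to g:
  p=0, q=0, r=0, s=0: formula gives 1, but g = 0 ✗
A single disagreement suffices: at (0,0,0,0) they differ, so the formula does not compute g.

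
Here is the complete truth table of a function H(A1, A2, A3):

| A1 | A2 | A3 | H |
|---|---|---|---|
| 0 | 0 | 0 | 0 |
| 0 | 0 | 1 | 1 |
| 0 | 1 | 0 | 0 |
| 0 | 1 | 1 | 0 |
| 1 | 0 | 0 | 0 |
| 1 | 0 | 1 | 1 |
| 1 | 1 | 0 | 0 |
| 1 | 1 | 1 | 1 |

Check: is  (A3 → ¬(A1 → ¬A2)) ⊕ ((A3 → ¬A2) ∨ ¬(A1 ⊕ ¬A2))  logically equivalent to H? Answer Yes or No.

Evaluate (A3 → ¬(A1 → ¬A2)) ⊕ ((A3 → ¬A2) ∨ ¬(A1 ⊕ ¬A2)) on each row and compare to H:
  A1=0, A2=0, A3=0: formula gives 0, H = 0 ✓
  A1=0, A2=0, A3=1: formula gives 1, H = 1 ✓
  A1=0, A2=1, A3=0: formula gives 0, H = 0 ✓
  A1=0, A2=1, A3=1: formula gives 1, but H = 0 ✗
A single disagreement suffices: at (0,1,1) they differ, so the formula does not compute H.

No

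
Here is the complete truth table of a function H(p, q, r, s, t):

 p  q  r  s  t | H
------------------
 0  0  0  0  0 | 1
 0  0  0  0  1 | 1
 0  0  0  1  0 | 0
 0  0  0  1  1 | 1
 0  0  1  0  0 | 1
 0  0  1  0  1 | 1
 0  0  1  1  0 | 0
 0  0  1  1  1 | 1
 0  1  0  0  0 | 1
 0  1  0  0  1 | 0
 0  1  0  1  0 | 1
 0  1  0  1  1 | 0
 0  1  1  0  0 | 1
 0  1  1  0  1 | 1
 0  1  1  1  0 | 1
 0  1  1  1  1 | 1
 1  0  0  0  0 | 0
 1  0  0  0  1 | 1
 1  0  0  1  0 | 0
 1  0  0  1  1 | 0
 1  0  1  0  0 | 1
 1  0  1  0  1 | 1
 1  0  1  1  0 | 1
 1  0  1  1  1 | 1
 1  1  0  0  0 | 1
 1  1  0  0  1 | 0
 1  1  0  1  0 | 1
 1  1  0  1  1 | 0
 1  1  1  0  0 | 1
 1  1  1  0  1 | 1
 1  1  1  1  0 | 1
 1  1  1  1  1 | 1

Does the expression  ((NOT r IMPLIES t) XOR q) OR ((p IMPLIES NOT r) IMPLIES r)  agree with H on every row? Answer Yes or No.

Test each input against both H and the formula:
  p=0, q=0, r=0, s=0, t=0: formula gives 0, but H = 1 ✗
Since they disagree at (0,0,0,0,0), the expression is not a correct formula for H.

No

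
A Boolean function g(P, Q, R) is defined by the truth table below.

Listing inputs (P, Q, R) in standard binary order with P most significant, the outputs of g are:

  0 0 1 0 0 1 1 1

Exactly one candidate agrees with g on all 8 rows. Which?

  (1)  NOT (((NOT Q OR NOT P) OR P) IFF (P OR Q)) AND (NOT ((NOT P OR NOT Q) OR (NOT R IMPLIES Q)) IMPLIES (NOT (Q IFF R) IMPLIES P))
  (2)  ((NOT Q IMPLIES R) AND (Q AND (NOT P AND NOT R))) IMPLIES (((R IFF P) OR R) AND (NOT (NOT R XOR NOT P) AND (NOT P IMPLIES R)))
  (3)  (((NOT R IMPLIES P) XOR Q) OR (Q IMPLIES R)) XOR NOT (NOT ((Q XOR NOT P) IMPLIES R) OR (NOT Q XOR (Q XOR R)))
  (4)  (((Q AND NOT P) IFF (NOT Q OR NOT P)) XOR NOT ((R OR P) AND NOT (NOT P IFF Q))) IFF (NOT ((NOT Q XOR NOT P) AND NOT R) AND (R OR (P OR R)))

(1) disagrees with g on (0,0,0) (formula → 1, table → 0); rule it out.
(2) disagrees with g on (0,0,0) (formula → 1, table → 0); rule it out.
(3) disagrees with g on (0,0,0) (formula → 1, table → 0); rule it out.
Only (4) survives; checking it on all 8 rows confirms it matches g.

4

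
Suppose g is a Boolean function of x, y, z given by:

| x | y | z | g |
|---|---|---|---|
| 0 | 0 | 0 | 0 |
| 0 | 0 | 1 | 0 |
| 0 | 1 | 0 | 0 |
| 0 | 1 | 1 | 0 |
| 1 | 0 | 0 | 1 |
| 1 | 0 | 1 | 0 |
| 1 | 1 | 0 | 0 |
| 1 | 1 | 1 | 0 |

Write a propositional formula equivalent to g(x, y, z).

Only row (1,0,0) gives 1. That row's minterm x·¬y·¬z is g directly.

g(x, y, z) = (x · y') · z'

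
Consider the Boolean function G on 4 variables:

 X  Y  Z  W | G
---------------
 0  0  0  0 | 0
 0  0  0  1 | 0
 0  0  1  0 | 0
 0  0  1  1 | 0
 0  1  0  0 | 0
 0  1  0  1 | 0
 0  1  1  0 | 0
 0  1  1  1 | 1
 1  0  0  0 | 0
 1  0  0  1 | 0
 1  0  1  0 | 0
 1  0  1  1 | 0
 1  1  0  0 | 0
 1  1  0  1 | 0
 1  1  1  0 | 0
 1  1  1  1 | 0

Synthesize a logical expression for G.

G is 1 on exactly one input, (0,1,1,1), whose minterm is ¬X·Y·Z·W. So G is just that conjunction.

G(X, Y, Z, W) = ((~X & Y) & Z) & W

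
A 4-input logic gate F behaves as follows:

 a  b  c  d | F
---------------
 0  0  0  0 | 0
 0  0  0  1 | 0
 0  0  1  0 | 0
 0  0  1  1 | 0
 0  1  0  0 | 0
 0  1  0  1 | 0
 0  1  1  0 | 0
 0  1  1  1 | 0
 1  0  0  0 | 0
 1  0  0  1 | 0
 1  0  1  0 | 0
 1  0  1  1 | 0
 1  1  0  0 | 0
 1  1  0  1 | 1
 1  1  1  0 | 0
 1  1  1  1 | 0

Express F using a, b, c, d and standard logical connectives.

F(a, b, c, d) = ((a and b) and not c) and d

F is 1 on exactly one input, (1,1,0,1), whose minterm is a·b·¬c·d. So F is just that conjunction.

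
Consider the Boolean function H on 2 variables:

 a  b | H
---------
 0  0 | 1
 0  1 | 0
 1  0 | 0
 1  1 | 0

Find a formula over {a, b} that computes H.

H(a, b) = (a + b)'

The output is 1 only when every input is 0 — NOR of all inputs.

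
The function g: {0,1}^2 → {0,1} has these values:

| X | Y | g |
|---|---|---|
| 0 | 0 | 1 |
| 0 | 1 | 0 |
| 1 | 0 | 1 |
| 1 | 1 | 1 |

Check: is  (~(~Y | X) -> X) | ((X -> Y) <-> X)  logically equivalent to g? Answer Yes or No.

Yes

Evaluate (~(~Y | X) -> X) | ((X -> Y) <-> X) on each row and compare to g:
  X=0, Y=0: formula gives 1, g = 1 ✓
  X=0, Y=1: formula gives 0, g = 0 ✓
  X=1, Y=0: formula gives 1, g = 1 ✓
  X=1, Y=1: formula gives 1, g = 1 ✓
All 4 rows match — the expression computes g exactly.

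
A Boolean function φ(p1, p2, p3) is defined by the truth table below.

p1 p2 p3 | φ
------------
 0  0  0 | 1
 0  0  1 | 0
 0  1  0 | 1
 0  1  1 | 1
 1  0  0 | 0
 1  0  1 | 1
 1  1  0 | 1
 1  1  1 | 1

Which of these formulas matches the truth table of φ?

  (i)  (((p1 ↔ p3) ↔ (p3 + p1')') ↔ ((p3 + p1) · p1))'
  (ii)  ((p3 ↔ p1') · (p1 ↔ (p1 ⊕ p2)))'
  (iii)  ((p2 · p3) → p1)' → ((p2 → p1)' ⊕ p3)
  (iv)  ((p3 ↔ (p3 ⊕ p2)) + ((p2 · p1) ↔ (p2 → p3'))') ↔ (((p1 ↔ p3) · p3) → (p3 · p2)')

(i) disagrees with φ on (0,0,0) (formula → 0, table → 1); rule it out.
(iii) disagrees with φ on (0,0,1) (formula → 1, table → 0); rule it out.
(iv) disagrees with φ on (0,0,1) (formula → 1, table → 0); rule it out.
That leaves (ii). Evaluating it on every row reproduces the table of φ exactly.

ii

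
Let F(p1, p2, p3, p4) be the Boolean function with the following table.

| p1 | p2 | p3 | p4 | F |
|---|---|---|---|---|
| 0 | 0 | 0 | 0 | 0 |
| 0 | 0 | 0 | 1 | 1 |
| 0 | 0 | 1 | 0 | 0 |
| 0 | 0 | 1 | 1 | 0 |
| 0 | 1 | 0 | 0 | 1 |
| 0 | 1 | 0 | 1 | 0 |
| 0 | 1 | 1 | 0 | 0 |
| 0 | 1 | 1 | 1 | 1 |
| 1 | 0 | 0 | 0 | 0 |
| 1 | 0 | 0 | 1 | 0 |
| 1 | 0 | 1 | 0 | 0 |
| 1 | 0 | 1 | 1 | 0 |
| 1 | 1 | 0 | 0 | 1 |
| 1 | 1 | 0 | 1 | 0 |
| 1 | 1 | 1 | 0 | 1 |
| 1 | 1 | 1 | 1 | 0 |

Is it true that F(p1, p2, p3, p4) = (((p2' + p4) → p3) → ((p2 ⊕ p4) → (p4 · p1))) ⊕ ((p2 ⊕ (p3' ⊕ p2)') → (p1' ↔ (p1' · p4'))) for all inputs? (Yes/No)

Test each input against both F and the formula:
  p1=0, p2=0, p3=0, p4=0: formula gives 0, F = 0 ✓
  p1=0, p2=0, p3=0, p4=1: formula gives 0, but F = 1 ✗
A single disagreement suffices: at (0,0,0,1) they differ, so the formula does not compute F.

No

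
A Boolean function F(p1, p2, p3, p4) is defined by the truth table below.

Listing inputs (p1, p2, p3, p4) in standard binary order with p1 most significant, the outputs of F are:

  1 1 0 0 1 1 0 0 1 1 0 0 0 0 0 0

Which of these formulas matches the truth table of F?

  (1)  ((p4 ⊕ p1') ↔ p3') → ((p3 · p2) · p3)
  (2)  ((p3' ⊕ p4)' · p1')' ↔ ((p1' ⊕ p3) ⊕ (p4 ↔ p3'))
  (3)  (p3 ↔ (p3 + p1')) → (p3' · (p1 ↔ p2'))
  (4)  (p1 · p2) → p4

3

(1): at (0,0,0,0) it gives 0, but F = 1 — eliminated.
(2): at (1,0,0,0) it gives 0, but F = 1 — eliminated.
(4): at (0,0,1,0) it gives 1, but F = 0 — eliminated.
(3) is the remaining candidate, and it agrees with F on all 16 inputs.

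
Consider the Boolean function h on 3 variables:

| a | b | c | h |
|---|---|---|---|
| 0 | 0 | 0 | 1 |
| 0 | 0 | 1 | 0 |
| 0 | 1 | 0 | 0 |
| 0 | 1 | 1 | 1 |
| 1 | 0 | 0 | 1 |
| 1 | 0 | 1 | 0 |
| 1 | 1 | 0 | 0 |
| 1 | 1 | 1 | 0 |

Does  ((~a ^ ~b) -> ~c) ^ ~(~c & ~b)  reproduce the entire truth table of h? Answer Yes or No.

No

Evaluate ((~a ^ ~b) -> ~c) ^ ~(~c & ~b) on each row and compare to h:
  a=0, b=0, c=0: formula gives 1, h = 1 ✓
  a=0, b=0, c=1: formula gives 0, h = 0 ✓
  a=0, b=1, c=0: formula gives 0, h = 0 ✓
  a=0, b=1, c=1: formula gives 1, h = 1 ✓
  a=1, b=0, c=0: formula gives 1, h = 1 ✓
  a=1, b=0, c=1: formula gives 1, but h = 0 ✗
Row (1,0,1) is a counterexample, so the formula is not equivalent to h.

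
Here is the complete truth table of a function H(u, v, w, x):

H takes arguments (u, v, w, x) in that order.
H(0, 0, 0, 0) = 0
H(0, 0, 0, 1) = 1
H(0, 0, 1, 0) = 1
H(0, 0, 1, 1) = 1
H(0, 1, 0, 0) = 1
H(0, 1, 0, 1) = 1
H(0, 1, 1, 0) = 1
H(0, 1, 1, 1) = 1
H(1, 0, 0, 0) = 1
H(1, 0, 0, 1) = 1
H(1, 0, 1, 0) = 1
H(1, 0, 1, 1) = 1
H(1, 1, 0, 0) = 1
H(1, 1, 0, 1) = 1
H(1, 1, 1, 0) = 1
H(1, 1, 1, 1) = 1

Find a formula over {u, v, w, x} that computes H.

H(u, v, w, x) = ((u | v) | w) | x

The output is 1 whenever at least one input is 1 — the OR of all inputs.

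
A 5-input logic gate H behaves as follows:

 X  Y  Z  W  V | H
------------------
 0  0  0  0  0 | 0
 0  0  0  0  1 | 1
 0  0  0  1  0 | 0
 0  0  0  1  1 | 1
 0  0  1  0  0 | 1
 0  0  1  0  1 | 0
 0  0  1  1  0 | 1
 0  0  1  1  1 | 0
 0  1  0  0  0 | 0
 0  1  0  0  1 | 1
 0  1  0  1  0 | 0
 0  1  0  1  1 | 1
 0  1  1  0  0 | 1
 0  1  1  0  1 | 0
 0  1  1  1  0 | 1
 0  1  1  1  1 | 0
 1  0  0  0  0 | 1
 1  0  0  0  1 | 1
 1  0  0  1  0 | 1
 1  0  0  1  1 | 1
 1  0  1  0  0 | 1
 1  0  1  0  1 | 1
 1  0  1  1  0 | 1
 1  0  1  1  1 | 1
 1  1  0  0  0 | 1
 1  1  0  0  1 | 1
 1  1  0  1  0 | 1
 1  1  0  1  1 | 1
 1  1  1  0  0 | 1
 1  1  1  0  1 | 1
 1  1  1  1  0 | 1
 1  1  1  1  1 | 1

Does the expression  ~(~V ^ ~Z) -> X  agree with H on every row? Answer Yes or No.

Test each input against both H and the formula:
  X=0, Y=0, Z=0, W=0, V=0: formula gives 0, H = 0 ✓
  X=0, Y=0, Z=0, W=0, V=1: formula gives 1, H = 1 ✓
  X=0, Y=0, Z=0, W=1, V=0: formula gives 0, H = 0 ✓
  X=0, Y=0, Z=0, W=1, V=1: formula gives 1, H = 1 ✓
  … (the remaining 28 rows also agree.)
Every row agrees, so the formula is equivalent.

Yes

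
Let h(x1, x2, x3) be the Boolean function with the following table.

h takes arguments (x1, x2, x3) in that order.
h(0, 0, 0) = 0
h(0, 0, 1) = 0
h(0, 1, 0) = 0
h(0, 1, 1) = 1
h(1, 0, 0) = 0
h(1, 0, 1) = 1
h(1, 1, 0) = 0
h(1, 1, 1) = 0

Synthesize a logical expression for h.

Collect the rows where h=1 — (0,1,1), (1,0,1) — and write one minterm per row: ¬x1·x2·x3, x1·¬x2·x3. Their union (logical OR) reproduces the table exactly.

h(x1, x2, x3) = ((x1' · x2) · x3) + ((x1 · x2') · x3)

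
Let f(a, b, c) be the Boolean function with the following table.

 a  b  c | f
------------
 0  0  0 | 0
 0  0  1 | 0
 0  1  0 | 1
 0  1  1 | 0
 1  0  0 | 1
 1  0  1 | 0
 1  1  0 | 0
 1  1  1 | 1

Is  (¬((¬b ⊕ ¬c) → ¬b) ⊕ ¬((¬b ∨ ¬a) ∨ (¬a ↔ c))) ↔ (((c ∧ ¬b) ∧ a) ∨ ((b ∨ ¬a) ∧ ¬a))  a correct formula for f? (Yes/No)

Test each input against both f and the formula:
  a=0, b=0, c=0: formula gives 0, f = 0 ✓
  a=0, b=0, c=1: formula gives 0, f = 0 ✓
  a=0, b=1, c=0: formula gives 1, f = 1 ✓
  a=0, b=1, c=1: formula gives 0, f = 0 ✓
  a=1, b=0, c=0: formula gives 1, f = 1 ✓
  …
  a=1, b=1, c=1: formula gives 0, but f = 1 ✗
Row (1,1,1) is a counterexample, so the formula is not equivalent to f.

No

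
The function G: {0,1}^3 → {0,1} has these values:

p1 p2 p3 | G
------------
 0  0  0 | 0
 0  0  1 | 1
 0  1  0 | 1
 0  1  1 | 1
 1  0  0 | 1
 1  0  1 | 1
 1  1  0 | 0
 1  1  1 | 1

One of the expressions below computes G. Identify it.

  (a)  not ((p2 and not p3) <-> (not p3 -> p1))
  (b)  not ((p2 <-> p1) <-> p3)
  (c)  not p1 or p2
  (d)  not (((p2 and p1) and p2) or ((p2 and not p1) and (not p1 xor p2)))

(b) fails at (0,0,0): the formula yields 1, G is 0.
(c) fails at (0,0,0): the formula yields 1, G is 0.
(d) fails at (0,0,0): the formula yields 1, G is 0.
(a) is the remaining candidate, and it agrees with G on all 8 inputs.

a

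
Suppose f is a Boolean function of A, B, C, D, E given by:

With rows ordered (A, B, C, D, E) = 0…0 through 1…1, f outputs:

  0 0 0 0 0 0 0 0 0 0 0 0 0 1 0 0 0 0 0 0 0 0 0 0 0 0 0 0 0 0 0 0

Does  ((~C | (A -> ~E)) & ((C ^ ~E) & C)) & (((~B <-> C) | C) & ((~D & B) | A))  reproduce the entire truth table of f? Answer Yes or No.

Yes

Evaluate ((~C | (A -> ~E)) & ((C ^ ~E) & C)) & (((~B <-> C) | C) & ((~D & B) | A)) on each row and compare to f:
  A=0, B=0, C=0, D=0, E=0: formula gives 0, f = 0 ✓
  A=0, B=0, C=0, D=0, E=1: formula gives 0, f = 0 ✓
  A=0, B=0, C=0, D=1, E=0: formula gives 0, f = 0 ✓
  A=0, B=0, C=0, D=1, E=1: formula gives 0, f = 0 ✓
  … (the remaining 28 rows also agree.)
No disagreement on any input; they are logically equivalent.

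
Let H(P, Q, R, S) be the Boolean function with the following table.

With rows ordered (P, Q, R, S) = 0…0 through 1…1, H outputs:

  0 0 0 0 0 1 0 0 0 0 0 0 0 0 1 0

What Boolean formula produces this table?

H(P, Q, R, S) = (((~P & Q) & ~R) & S) | (((P & Q) & R) & ~S)

H=1 on 2 inputs: (0,1,0,1), (1,1,1,0). Reading each as a conjunction of literals (¬P·Q·¬R·S, P·Q·R·¬S) and taking the OR gives the canonical DNF.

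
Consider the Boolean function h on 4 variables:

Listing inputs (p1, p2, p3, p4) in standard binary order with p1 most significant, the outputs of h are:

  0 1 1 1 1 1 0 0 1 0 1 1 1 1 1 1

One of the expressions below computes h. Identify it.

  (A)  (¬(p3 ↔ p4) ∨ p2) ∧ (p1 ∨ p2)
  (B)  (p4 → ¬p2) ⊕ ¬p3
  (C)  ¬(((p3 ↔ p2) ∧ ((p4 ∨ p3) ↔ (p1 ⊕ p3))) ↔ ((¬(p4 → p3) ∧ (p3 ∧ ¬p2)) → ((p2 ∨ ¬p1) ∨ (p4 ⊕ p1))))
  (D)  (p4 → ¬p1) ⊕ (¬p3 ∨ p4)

C

(A) fails at (0,0,0,1): the formula yields 0, h is 1.
(B) fails at (0,0,0,1): the formula yields 0, h is 1.
(D) fails at (0,0,0,1): the formula yields 0, h is 1.
(C) is the remaining candidate, and it agrees with h on all 16 inputs.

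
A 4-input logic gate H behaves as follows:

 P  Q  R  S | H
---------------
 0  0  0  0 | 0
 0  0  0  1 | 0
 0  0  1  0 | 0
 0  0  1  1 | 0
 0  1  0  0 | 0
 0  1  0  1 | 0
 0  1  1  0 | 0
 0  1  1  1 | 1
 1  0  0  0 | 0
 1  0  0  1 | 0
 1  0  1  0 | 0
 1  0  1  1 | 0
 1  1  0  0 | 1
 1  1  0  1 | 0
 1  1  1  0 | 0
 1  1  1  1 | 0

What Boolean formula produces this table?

H(P, Q, R, S) = (((P' · Q) · R) · S) + (((P · Q) · R') · S')

H=1 on 2 inputs: (0,1,1,1), (1,1,0,0). Reading each as a conjunction of literals (¬P·Q·R·S, P·Q·¬R·¬S) and taking the OR gives the canonical DNF.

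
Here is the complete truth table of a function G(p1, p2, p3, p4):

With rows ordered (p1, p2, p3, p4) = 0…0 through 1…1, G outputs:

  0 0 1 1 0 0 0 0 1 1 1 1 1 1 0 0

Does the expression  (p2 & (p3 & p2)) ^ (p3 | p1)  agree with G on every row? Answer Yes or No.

Check the formula against G row by row:
  p1=0, p2=0, p3=0, p4=0: formula gives 0, G = 0 ✓
  p1=0, p2=0, p3=0, p4=1: formula gives 0, G = 0 ✓
  p1=0, p2=0, p3=1, p4=0: formula gives 1, G = 1 ✓
  p1=0, p2=0, p3=1, p4=1: formula gives 1, G = 1 ✓
  … (the remaining 12 rows also agree.)
Every row agrees, so the formula is equivalent.

Yes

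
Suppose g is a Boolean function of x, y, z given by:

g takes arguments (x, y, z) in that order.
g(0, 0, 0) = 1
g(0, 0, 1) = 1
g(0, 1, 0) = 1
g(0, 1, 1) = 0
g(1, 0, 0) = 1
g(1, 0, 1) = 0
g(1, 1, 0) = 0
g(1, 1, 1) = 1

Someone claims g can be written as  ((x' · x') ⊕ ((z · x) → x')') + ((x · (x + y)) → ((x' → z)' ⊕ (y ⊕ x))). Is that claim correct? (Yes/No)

Test each input against both g and the formula:
  x=0, y=0, z=0: formula gives 1, g = 1 ✓
  x=0, y=0, z=1: formula gives 1, g = 1 ✓
  x=0, y=1, z=0: formula gives 1, g = 1 ✓
  x=0, y=1, z=1: formula gives 1, but g = 0 ✗
Since they disagree at (0,1,1), the expression is not a correct formula for g.

No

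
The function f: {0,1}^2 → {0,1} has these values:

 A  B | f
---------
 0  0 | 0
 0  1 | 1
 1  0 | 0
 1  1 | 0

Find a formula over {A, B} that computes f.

f(A, B) = not A and B

1 only at (0,1): NOT A AND B.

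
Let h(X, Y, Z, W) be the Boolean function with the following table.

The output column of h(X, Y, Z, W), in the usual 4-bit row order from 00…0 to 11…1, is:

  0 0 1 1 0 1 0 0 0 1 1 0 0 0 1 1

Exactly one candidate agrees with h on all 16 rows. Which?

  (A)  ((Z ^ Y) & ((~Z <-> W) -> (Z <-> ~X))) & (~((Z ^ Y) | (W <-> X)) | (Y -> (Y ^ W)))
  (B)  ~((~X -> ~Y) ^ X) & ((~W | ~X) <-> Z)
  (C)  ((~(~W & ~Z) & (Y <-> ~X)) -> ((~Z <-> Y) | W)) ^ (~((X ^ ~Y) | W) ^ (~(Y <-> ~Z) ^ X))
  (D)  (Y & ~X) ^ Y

C

(A) disagrees with h on (0,1,0,0) (formula → 1, table → 0); rule it out.
(B) disagrees with h on (0,0,1,0) (formula → 0, table → 1); rule it out.
(D) disagrees with h on (0,0,1,0) (formula → 0, table → 1); rule it out.
That leaves (C). Evaluating it on every row reproduces the table of h exactly.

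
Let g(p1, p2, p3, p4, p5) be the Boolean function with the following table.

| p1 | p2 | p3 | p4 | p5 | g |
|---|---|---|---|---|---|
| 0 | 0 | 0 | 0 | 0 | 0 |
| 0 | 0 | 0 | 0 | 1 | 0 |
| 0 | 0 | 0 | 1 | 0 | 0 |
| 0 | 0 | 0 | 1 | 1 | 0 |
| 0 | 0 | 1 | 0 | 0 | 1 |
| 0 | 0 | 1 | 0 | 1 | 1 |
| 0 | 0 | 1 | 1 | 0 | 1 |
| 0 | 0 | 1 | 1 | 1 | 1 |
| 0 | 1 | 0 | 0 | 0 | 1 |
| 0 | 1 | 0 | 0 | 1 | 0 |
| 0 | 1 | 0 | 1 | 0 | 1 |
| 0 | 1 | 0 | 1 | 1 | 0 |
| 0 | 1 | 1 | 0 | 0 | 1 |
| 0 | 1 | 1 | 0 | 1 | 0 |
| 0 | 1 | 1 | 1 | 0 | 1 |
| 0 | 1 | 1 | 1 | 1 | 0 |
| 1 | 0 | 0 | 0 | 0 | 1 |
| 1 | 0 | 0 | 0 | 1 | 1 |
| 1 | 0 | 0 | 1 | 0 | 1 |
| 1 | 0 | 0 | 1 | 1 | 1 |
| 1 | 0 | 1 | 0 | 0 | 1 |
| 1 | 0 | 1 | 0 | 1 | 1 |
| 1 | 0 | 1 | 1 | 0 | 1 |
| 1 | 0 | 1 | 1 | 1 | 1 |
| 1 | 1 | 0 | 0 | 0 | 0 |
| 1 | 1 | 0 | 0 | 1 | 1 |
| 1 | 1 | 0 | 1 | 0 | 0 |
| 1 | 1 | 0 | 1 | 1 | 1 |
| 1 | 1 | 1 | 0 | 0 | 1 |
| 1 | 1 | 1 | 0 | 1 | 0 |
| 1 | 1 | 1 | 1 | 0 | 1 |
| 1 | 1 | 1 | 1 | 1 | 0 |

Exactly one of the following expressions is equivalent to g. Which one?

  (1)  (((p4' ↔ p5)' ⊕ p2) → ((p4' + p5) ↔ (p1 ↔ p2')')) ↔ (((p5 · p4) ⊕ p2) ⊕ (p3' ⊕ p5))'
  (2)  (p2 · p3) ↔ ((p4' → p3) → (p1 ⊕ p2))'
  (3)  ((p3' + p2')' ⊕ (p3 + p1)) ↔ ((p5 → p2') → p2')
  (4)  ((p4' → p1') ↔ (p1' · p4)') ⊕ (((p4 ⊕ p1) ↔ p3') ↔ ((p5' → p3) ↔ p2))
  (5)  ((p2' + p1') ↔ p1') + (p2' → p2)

(1): at (0,0,0,0,1) it gives 1, but g = 0 — eliminated.
(2): at (0,0,0,0,0) it gives 1, but g = 0 — eliminated.
(4): at (0,0,0,0,0) it gives 1, but g = 0 — eliminated.
(5): at (0,0,0,0,0) it gives 1, but g = 0 — eliminated.
That leaves (3). Evaluating it on every row reproduces the table of g exactly.

3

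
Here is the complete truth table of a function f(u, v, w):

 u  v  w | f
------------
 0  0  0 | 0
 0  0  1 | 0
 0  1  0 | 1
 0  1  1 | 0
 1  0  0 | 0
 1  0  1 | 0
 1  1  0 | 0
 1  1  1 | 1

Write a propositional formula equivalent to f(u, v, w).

The 1-rows are (0,1,0), (1,1,1). Each contributes one minterm — ¬u·v·¬w; u·v·w — and their disjunction is a sum-of-products form of f.

f(u, v, w) = ((¬u ∧ v) ∧ ¬w) ∨ ((u ∧ v) ∧ w)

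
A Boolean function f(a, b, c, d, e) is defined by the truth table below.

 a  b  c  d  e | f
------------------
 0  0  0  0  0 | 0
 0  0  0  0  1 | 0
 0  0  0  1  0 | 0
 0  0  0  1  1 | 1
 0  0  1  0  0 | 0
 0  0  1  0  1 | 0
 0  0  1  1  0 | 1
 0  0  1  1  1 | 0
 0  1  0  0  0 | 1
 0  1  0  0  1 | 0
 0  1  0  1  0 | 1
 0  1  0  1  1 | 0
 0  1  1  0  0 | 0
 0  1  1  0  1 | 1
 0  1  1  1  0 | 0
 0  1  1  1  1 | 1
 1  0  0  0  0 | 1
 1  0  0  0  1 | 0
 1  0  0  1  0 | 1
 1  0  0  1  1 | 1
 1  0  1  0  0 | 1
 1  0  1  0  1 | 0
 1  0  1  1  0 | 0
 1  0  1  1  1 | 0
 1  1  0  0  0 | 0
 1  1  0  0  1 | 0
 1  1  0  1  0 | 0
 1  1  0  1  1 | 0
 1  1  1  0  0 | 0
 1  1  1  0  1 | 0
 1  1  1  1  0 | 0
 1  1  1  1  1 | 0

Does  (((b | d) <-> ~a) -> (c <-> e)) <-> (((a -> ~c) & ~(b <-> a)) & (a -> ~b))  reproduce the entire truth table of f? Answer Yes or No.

Yes

Check the formula against f row by row:
  a=0, b=0, c=0, d=0, e=0: formula gives 0, f = 0 ✓
  a=0, b=0, c=0, d=0, e=1: formula gives 0, f = 0 ✓
  a=0, b=0, c=0, d=1, e=0: formula gives 0, f = 0 ✓
  a=0, b=0, c=0, d=1, e=1: formula gives 1, f = 1 ✓
  …and likewise for the remaining 28 rows.
All 32 rows match — the expression computes f exactly.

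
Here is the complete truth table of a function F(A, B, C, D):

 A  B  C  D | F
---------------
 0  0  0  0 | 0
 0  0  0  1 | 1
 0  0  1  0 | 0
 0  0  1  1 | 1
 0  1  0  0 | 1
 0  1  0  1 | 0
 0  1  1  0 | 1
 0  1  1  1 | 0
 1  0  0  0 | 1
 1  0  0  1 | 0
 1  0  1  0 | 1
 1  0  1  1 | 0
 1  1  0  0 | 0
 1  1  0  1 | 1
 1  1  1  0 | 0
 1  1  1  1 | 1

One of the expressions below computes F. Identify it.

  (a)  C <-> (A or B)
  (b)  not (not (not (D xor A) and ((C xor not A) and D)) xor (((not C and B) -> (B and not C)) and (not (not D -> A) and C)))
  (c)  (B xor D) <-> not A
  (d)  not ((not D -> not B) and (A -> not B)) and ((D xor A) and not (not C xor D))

(a) fails at (0,0,0,0): the formula yields 1, F is 0.
(b) fails at (0,0,0,1): the formula yields 0, F is 1.
(d) fails at (0,0,0,1): the formula yields 0, F is 1.
Only (c) survives; checking it on all 16 rows confirms it matches F.

c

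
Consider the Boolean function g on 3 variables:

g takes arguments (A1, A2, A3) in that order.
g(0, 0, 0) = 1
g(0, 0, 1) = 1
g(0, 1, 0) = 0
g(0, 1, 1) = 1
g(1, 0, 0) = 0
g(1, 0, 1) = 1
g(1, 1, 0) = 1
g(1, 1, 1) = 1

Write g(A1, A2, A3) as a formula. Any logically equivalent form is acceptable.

g(A1, A2, A3) = (((A1' · A2) · A3') + ((A1 · A2') · A3'))'

g is 0 on only 2 rows — (0,1,0), (1,0,0). Writing each as a minterm (¬A1·A2·¬A3, A1·¬A2·¬A3) and OR-ing them characterizes exactly where g=0, so g is the negation of that disjunction.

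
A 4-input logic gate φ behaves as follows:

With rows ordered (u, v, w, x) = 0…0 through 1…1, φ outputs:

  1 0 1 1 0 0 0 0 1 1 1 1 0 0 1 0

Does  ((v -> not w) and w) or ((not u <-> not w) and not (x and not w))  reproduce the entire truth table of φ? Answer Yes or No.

Check the formula against φ row by row:
  u=0, v=0, w=0, x=0: formula gives 1, φ = 1 ✓
  u=0, v=0, w=0, x=1: formula gives 0, φ = 0 ✓
  u=0, v=0, w=1, x=0: formula gives 1, φ = 1 ✓
  u=0, v=0, w=1, x=1: formula gives 1, φ = 1 ✓
  u=0, v=1, w=0, x=0: formula gives 1, but φ = 0 ✗
Since they disagree at (0,1,0,0), the expression is not a correct formula for φ.

No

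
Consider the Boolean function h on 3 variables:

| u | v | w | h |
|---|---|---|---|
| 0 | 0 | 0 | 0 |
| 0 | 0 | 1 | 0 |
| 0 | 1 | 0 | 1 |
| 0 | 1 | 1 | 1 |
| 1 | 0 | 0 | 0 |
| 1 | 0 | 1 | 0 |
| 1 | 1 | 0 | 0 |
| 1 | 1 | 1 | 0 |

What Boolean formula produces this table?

Collect the rows where h=1 — (0,1,0), (0,1,1) — and write one minterm per row: ¬u·v·¬w, ¬u·v·w. Their union (logical OR) reproduces the table exactly.

h(u, v, w) = ((NOT u AND v) AND NOT w) OR ((NOT u AND v) AND w)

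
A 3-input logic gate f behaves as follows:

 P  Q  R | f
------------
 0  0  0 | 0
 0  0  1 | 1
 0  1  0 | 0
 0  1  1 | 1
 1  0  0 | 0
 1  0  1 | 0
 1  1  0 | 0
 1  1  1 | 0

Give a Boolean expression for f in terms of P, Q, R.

f(P, Q, R) = ((NOT P AND NOT Q) AND R) OR ((NOT P AND Q) AND R)

Collect the rows where f=1 — (0,0,1), (0,1,1) — and write one minterm per row: ¬P·¬Q·R, ¬P·Q·R. Their union (logical OR) reproduces the table exactly.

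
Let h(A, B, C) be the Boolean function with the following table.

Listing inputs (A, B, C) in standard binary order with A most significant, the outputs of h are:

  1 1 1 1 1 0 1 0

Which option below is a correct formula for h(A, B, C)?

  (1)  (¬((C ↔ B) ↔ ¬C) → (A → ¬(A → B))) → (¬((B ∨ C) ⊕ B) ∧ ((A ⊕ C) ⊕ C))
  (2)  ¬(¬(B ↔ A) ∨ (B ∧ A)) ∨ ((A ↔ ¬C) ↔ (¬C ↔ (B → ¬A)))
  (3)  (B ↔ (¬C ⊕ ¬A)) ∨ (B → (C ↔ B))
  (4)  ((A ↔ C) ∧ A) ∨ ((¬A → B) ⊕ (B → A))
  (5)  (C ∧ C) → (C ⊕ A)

(1): at (0,0,0) it gives 0, but h = 1 — eliminated.
(2): at (0,1,0) it gives 0, but h = 1 — eliminated.
(3): at (0,1,0) it gives 0, but h = 1 — eliminated.
(4): at (1,0,0) it gives 0, but h = 1 — eliminated.
(5) is the remaining candidate, and it agrees with h on all 8 inputs.

5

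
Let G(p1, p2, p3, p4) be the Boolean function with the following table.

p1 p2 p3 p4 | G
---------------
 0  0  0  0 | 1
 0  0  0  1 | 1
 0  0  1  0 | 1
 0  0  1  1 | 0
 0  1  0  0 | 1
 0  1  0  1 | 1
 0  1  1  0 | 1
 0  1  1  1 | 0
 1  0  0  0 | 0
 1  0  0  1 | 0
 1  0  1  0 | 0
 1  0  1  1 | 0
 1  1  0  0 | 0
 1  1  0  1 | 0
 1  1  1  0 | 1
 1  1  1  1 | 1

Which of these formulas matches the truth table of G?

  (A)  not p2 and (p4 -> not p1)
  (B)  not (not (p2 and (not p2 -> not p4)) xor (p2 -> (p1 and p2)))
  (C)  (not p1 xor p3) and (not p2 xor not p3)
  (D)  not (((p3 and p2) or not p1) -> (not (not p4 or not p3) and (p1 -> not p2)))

(A): at (0,0,1,1) it gives 1, but G = 0 — eliminated.
(B): at (0,0,1,1) it gives 1, but G = 0 — eliminated.
(C): at (0,0,0,0) it gives 0, but G = 1 — eliminated.
Only (D) survives; checking it on all 16 rows confirms it matches G.

D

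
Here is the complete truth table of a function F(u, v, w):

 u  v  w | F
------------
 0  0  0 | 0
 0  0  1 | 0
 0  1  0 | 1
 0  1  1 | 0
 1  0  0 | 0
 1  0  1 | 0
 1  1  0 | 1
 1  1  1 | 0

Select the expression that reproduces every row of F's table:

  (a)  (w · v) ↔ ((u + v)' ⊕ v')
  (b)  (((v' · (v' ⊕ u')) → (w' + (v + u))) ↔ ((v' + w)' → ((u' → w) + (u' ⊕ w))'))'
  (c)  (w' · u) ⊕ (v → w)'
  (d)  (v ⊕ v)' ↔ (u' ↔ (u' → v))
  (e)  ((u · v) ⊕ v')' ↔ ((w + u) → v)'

(a) fails at (0,0,0): the formula yields 1, F is 0.
(c) fails at (1,0,0): the formula yields 1, F is 0.
(d) fails at (0,1,1): the formula yields 1, F is 0.
(e) fails at (0,0,0): the formula yields 1, F is 0.
(b) is the remaining candidate, and it agrees with F on all 8 inputs.

b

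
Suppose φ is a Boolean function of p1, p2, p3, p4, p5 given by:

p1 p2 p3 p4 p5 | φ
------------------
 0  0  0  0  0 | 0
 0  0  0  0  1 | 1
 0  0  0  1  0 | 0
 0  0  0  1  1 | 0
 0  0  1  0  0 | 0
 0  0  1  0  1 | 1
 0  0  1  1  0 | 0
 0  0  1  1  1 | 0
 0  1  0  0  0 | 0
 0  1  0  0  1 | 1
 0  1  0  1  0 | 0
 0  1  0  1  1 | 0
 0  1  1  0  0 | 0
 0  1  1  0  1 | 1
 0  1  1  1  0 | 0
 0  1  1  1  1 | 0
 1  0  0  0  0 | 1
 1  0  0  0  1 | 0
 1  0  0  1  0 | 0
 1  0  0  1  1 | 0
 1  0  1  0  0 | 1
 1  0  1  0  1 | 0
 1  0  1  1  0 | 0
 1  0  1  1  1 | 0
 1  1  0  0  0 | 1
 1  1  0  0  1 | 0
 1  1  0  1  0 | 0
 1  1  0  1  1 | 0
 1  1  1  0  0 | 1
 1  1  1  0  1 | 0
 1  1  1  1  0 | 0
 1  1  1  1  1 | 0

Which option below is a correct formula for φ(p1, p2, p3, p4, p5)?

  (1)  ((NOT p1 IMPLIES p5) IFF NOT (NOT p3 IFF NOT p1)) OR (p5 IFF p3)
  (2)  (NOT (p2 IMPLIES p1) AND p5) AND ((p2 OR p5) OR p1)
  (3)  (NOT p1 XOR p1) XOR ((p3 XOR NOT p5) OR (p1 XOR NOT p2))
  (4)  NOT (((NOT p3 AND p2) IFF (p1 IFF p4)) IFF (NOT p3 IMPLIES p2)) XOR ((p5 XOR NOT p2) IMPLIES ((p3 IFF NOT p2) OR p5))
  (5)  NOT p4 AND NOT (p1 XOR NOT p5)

(1): at (0,0,0,0,0) it gives 1, but φ = 0 — eliminated.
(2): at (0,0,0,0,1) it gives 0, but φ = 1 — eliminated.
(3): at (0,0,0,0,1) it gives 0, but φ = 1 — eliminated.
(4): at (0,0,0,1,0) it gives 1, but φ = 0 — eliminated.
Only (5) survives; checking it on all 32 rows confirms it matches φ.

5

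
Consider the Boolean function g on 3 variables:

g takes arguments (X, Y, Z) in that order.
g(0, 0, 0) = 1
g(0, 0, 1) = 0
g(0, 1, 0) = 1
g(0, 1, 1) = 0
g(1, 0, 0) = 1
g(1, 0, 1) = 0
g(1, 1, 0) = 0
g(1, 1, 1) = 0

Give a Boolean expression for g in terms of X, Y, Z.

The 1-rows are (0,0,0), (0,1,0), (1,0,0). Each contributes one minterm — ¬X·¬Y·¬Z; ¬X·Y·¬Z; X·¬Y·¬Z — and their disjunction is a sum-of-products form of g.

g(X, Y, Z) = (((~X & ~Y) & ~Z) | ((~X & Y) & ~Z)) | ((X & ~Y) & ~Z)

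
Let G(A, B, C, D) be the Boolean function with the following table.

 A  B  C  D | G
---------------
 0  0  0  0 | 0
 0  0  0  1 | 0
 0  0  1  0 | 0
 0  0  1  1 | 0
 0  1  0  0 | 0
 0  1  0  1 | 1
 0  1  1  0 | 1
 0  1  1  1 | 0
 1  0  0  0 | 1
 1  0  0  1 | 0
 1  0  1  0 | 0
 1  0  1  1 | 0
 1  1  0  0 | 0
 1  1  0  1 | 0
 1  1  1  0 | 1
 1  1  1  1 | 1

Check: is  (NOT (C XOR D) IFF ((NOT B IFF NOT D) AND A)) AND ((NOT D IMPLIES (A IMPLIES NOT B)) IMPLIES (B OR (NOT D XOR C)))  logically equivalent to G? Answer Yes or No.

Test each input against both G and the formula:
  A=0, B=0, C=0, D=0: formula gives 0, G = 0 ✓
  A=0, B=0, C=0, D=1: formula gives 0, G = 0 ✓
  A=0, B=0, C=1, D=0: formula gives 0, G = 0 ✓
  A=0, B=0, C=1, D=1: formula gives 0, G = 0 ✓
  …and likewise for the remaining 12 rows.
All 16 rows match — the expression computes G exactly.

Yes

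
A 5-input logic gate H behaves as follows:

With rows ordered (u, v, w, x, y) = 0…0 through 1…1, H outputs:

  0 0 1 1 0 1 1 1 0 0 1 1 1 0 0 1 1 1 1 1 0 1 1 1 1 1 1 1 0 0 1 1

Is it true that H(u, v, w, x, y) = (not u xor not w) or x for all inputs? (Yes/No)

No

Test each input against both H and the formula:
  u=0, v=0, w=0, x=0, y=0: formula gives 0, H = 0 ✓
  u=0, v=0, w=0, x=0, y=1: formula gives 0, H = 0 ✓
  u=0, v=0, w=0, x=1, y=0: formula gives 1, H = 1 ✓
  u=0, v=0, w=0, x=1, y=1: formula gives 1, H = 1 ✓
  u=0, v=0, w=1, x=0, y=0: formula gives 1, but H = 0 ✗
A single disagreement suffices: at (0,0,1,0,0) they differ, so the formula does not compute H.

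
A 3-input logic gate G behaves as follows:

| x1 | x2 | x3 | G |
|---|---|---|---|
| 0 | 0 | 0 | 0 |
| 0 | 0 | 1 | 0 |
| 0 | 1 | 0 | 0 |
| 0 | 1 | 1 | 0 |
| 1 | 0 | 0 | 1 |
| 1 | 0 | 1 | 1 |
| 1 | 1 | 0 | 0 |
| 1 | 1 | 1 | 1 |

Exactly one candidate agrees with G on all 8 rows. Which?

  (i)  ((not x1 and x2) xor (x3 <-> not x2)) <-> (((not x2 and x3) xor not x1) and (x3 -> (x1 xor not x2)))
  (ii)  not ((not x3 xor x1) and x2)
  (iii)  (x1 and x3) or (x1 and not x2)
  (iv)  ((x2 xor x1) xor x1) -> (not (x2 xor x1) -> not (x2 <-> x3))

iii

(i): at (1,0,1) it gives 0, but G = 1 — eliminated.
(ii): at (0,0,0) it gives 1, but G = 0 — eliminated.
(iv): at (0,0,0) it gives 1, but G = 0 — eliminated.
Only (iii) survives; checking it on all 8 rows confirms it matches G.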